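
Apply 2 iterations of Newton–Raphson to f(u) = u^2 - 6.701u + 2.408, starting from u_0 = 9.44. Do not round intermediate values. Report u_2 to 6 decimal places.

6.404743

f'(u) = 2u - 6.701
u_0 = 9.440000: f = 28.264160, f' = 12.179000 → u_1 = 9.440000 - (28.264160)/(12.179000) = 7.119271
u_1 = 7.119271: f = 5.385784, f' = 7.537542 → u_2 = 7.119271 - (5.385784)/(7.537542) = 6.404743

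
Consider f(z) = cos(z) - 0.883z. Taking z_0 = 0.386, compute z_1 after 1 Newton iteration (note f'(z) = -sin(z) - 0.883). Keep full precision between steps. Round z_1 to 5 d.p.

Newton update: z ← z − f(z)/f'(z).
z_0 = 0.386000: f = 0.585584, f' = -1.259486 → z_1 = 0.386000 - (0.585584)/(-1.259486) = 0.850939

0.85094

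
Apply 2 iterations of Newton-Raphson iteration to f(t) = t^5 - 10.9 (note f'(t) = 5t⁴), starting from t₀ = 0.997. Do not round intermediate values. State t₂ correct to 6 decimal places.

2.429938

Newton update: t ← t − f(t)/f'(t).
t_0 = 0.997000: f = -9.914910, f' = 4.940269 → t_1 = 0.997000 - (-9.914910)/(4.940269) = 3.003957
t_1 = 3.003957: f = 233.706974, f' = 407.141219 → t_2 = 3.003957 - (233.706974)/(407.141219) = 2.429938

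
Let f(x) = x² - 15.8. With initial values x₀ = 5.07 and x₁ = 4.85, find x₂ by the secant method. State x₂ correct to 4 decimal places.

f(x_0) = 9.904900, f(x_1) = 7.722500
x_2 = 4.850000 - (7.722500)·(4.850000 - 5.070000)/(7.722500 - (9.904900)) = 4.071522; f(x_2) = 0.777293

4.0715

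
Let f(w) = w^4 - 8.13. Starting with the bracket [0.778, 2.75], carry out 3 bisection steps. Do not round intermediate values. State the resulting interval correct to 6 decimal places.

[1.517500, 1.764000]

f(0.778000) = -7.763631, f(2.750000) = 49.061406 (opposite signs)
step 1: m = 1.764000, f(m) = 1.552652 > 0 → root in [0.778000, 1.764000]
step 2: m = 1.271000, f(m) = -5.520350 < 0 → root in [1.271000, 1.764000]
step 3: m = 1.517500, f(m) = -2.827083 < 0 → root in [1.517500, 1.764000]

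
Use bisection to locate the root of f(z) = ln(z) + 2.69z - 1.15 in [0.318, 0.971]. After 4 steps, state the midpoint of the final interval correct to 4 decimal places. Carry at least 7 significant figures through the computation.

0.6241

f(0.318000) = -1.440284, f(0.971000) = 1.432561 (opposite signs)
step 1: m = 0.644500, f(m) = 0.144425 > 0 → root in [0.318000, 0.644500]
step 2: m = 0.481250, f(m) = -0.586806 < 0 → root in [0.481250, 0.644500]
step 3: m = 0.562875, f(m) = -0.210564 < 0 → root in [0.562875, 0.644500]
step 4: m = 0.603687, f(m) = -0.030779 < 0 → root in [0.603687, 0.644500]
Midpoint of [0.603687, 0.644500] = 0.624094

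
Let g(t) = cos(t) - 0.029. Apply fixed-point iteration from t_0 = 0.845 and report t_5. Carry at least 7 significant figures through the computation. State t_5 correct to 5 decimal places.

t_1 = g(0.845000) = 0.634731
t_2 = g(0.634731) = 0.776231
t_3 = g(0.776231) = 0.684559
t_4 = g(0.684559) = 0.745698
t_5 = g(0.745698) = 0.705615

0.70561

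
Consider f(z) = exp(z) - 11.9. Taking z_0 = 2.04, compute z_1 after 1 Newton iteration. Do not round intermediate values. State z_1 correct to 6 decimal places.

2.587342

Newton update: z ← z − f(z)/f'(z).
f'(z) = exp(z)
z_0 = 2.040000: f = -4.209391, f' = 7.690609 → z_1 = 2.040000 - (-4.209391)/(7.690609) = 2.587342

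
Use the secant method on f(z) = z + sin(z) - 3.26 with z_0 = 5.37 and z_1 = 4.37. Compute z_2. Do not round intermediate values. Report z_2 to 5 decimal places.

f(z_0) = 1.318545, f(z_1) = 0.168045
z_2 = 4.370000 - (0.168045)·(4.370000 - 5.370000)/(0.168045 - (1.318545)) = 4.223938; f(z_2) = 0.080877

4.22394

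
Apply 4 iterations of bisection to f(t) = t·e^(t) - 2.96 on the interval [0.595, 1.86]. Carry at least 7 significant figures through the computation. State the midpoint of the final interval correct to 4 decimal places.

1.0298

f(0.595000) = -1.881247, f(1.860000) = 8.988150 (opposite signs)
step 1: m = 1.227500, f(m) = 1.229073 > 0 → root in [0.595000, 1.227500]
step 2: m = 0.911250, f(m) = -0.693330 < 0 → root in [0.911250, 1.227500]
step 3: m = 1.069375, f(m) = 0.155686 > 0 → root in [0.911250, 1.069375]
step 4: m = 0.990312, f(m) = -0.294004 < 0 → root in [0.990312, 1.069375]
Midpoint of [0.990312, 1.069375] = 1.029844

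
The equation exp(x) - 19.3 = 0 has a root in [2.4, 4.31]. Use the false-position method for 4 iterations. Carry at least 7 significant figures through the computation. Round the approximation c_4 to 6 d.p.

False-position update: c = (a·f(b) − b·f(a))/(f(b) − f(a)); replace the endpoint whose sign matches f(c).
f(2.400000) = -8.276824, f(4.310000) = 55.140489
step 1: c = 2.649281, f(c) = -5.156134 < 0 → new bracket [2.649281, 4.310000]
step 2: c = 2.791294, f(c) = -2.997902 < 0 → new bracket [2.791294, 4.310000]
step 3: c = 2.869606, f(c) = -1.669933 < 0 → new bracket [2.869606, 4.310000]
step 4: c = 2.911946, f(c) = -0.907446 < 0 → new bracket [2.911946, 4.310000]

2.911946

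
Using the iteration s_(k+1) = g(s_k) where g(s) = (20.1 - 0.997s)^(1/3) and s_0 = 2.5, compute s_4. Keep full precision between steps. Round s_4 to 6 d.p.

2.596790

s_1 = g(2.500000) = 2.601552
s_2 = g(2.601552) = 2.596556
s_3 = g(2.596556) = 2.596802
s_4 = g(2.596802) = 2.596790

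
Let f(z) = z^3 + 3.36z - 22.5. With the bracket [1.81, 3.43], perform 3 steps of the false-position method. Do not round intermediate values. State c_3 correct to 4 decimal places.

f(1.810000) = -10.488659, f(3.430000) = 29.378407
step 1: c = 2.236207, f(c) = -3.803917 < 0 → new bracket [2.236207, 3.430000]
step 2: c = 2.373060, f(c) = -1.162840 < 0 → new bracket [2.373060, 3.430000]
step 3: c = 2.413302, f(c) = -0.336167 < 0 → new bracket [2.413302, 3.430000]

2.4133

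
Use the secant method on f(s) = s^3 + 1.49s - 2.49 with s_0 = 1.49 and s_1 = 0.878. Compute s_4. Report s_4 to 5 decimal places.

0.99993

f(s_0) = 3.038049, f(s_1) = -0.504944
s_2 = 0.878000 - (-0.504944)·(0.878000 - 1.490000)/(-0.504944 - (3.038049)) = 0.965222; f(s_2) = -0.152568
s_3 = 0.965222 - (-0.152568)·(0.965222 - 0.878000)/(-0.152568 - (-0.504944)) = 1.002986; f(s_3) = 0.013434
s_4 = 1.002986 - (0.013434)·(1.002986 - 0.965222)/(0.013434 - (-0.152568)) = 0.999930; f(s_4) = -0.000315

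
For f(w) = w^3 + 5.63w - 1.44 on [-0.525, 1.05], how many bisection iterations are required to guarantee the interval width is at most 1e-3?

Initial width b − a = 1.05 − -0.525 = 1.575000.
After n steps the width is (b−a)/2^n; need (b−a)/2^n ≤ 1e-3.
So n ≥ log₂(1.575000/1e-3) = log₂(1575.0000) ≈ 10.6211.
Hence n = 11.

11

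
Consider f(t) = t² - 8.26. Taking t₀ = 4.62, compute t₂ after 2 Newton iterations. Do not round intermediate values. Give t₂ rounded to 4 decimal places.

2.8910

f'(t) = 2t
t_0 = 4.620000: f = 13.084400, f' = 9.240000 → t_1 = 4.620000 - (13.084400)/(9.240000) = 3.203939
t_1 = 3.203939: f = 2.005228, f' = 6.407879 → t_2 = 3.203939 - (2.005228)/(6.407879) = 2.891008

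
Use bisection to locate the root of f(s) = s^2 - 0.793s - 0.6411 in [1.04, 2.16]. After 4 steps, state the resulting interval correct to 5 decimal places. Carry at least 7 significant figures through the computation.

f(1.040000) = -0.384220, f(2.160000) = 2.311620 (opposite signs)
step 1: m = 1.600000, f(m) = 0.650100 > 0 → root in [1.040000, 1.600000]
step 2: m = 1.320000, f(m) = 0.054540 > 0 → root in [1.040000, 1.320000]
step 3: m = 1.180000, f(m) = -0.184440 < 0 → root in [1.180000, 1.320000]
step 4: m = 1.250000, f(m) = -0.069850 < 0 → root in [1.250000, 1.320000]

[1.25000, 1.32000]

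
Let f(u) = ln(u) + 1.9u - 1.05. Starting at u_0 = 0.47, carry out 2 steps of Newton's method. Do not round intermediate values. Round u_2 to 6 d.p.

0.722981

f'(u) = 1/u + 1.9
u_0 = 0.470000: f = -0.912023, f' = 4.027660 → u_1 = 0.470000 - (-0.912023)/(4.027660) = 0.696440
u_1 = 0.696440: f = -0.088538, f' = 3.335874 → u_2 = 0.696440 - (-0.088538)/(3.335874) = 0.722981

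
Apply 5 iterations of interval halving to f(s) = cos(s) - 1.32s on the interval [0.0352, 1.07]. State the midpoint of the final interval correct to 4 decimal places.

0.6334

f(0.035200) = 0.952917, f(1.070000) = -0.932276 (opposite signs)
step 1: m = 0.552600, f(m) = 0.121731 > 0 → root in [0.552600, 1.070000]
step 2: m = 0.811300, f(m) = -0.382360 < 0 → root in [0.552600, 0.811300]
step 3: m = 0.681950, f(m) = -0.123829 < 0 → root in [0.552600, 0.681950]
step 4: m = 0.617275, f(m) = 0.000656 > 0 → root in [0.617275, 0.681950]
step 5: m = 0.649613, f(m) = -0.061170 < 0 → root in [0.617275, 0.649613]
Midpoint of [0.617275, 0.649613] = 0.633444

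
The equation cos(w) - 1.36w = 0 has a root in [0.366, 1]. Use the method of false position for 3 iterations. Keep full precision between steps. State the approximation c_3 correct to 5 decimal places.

0.60475

False-position update: c = (a·f(b) − b·f(a))/(f(b) − f(a)); replace the endpoint whose sign matches f(c).
f(0.366000) = 0.436006, f(1.000000) = -0.819698
step 1: c = 0.586138, f(c) = 0.035936 > 0 → new bracket [0.586138, 1.000000]
step 2: c = 0.603520, f(c) = 0.002556 > 0 → new bracket [0.603520, 1.000000]
step 3: c = 0.604752, f(c) = 0.000180 > 0 → new bracket [0.604752, 1.000000]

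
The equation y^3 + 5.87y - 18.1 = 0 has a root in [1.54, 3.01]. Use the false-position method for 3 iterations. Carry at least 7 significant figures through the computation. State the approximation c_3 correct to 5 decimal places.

1.89360

f(1.540000) = -5.407936, f(3.010000) = 26.839601
step 1: c = 1.786520, f(c) = -1.911173 < 0 → new bracket [1.786520, 3.010000]
step 2: c = 1.867849, f(c) = -0.619056 < 0 → new bracket [1.867849, 3.010000]
step 3: c = 1.893599, f(c) = -0.194659 < 0 → new bracket [1.893599, 3.010000]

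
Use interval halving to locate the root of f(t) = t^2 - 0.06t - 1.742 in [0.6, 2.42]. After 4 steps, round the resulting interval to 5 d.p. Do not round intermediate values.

f(0.600000) = -1.418000, f(2.420000) = 3.969200 (opposite signs)
step 1: m = 1.510000, f(m) = 0.447500 > 0 → root in [0.600000, 1.510000]
step 2: m = 1.055000, f(m) = -0.692275 < 0 → root in [1.055000, 1.510000]
step 3: m = 1.282500, f(m) = -0.174144 < 0 → root in [1.282500, 1.510000]
step 4: m = 1.396250, f(m) = 0.123739 > 0 → root in [1.282500, 1.396250]

[1.28250, 1.39625]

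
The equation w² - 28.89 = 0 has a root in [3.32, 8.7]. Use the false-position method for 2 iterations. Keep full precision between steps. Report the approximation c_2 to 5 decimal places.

5.23500

f(3.320000) = -17.867600, f(8.700000) = 46.800000
step 1: c = 4.806489, f(c) = -5.787662 < 0 → new bracket [4.806489, 8.700000]
step 2: c = 5.234999, f(c) = -1.484787 < 0 → new bracket [5.234999, 8.700000]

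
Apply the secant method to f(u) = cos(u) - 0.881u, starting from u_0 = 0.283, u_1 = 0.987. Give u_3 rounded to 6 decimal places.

0.793945

f(u_0) = 0.710899, f(u_1) = -0.318352
u_2 = 0.987000 - (-0.318352)·(0.987000 - 0.283000)/(-0.318352 - (0.710899)) = 0.769250; f(u_2) = 0.040724
u_3 = 0.769250 - (0.040724)·(0.769250 - 0.987000)/(0.040724 - (-0.318352)) = 0.793945; f(u_3) = 0.001571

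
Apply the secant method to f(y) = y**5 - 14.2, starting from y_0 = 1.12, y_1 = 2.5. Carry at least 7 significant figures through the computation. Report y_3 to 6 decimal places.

f(y_0) = -12.437658, f(y_1) = 83.456250
y_2 = 2.500000 - (83.456250)·(2.500000 - 1.120000)/(83.456250 - (-12.437658)) = 1.298989; f(y_2) = -10.501483
y_3 = 1.298989 - (-10.501483)·(1.298989 - 2.500000)/(-10.501483 - (83.456250)) = 1.433224; f(y_3) = -8.152579

1.433224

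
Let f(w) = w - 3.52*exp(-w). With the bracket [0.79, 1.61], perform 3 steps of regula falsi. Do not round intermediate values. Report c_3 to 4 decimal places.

f(0.790000) = -0.807534, f(1.610000) = 0.906396
step 1: c = 1.176351, f(c) = 0.090775 > 0 → new bracket [0.790000, 1.176351]
step 2: c = 1.137309, f(c) = 0.008514 > 0 → new bracket [0.790000, 1.137309]
step 3: c = 1.133686, f(c) = 0.000793 > 0 → new bracket [0.790000, 1.133686]

1.1337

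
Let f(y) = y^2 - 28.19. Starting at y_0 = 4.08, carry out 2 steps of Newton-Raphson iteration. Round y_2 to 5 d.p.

5.31255

f'(y) = 2y
y_0 = 4.080000: f = -11.543600, f' = 8.160000 → y_1 = 4.080000 - (-11.543600)/(8.160000) = 5.494657
y_1 = 5.494657: f = 2.001254, f' = 10.989314 → y_2 = 5.494657 - (2.001254)/(10.989314) = 5.312548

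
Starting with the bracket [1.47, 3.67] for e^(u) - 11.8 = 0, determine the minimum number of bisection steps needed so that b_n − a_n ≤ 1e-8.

Initial width b − a = 3.67 − 1.47 = 2.200000.
After n steps the width is (b−a)/2^n; need (b−a)/2^n ≤ 1e-8.
So n ≥ log₂(2.200000/1e-8) = log₂(220000000.0000) ≈ 27.7129.
Hence n = 28.

28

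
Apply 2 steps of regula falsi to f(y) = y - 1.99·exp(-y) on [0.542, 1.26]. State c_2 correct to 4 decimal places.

0.8524

f(0.542000) = -0.615352, f(1.260000) = 0.695528
step 1: c = 0.879043, f(c) = 0.052834 > 0 → new bracket [0.542000, 0.879043]
step 2: c = 0.852392, f(c) = 0.003869 > 0 → new bracket [0.542000, 0.852392]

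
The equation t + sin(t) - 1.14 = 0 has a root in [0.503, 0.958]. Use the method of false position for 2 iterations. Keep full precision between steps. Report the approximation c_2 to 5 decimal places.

f(0.503000) = -0.154944, f(0.958000) = 0.636043
step 1: c = 0.592128, f(c) = 0.010257 > 0 → new bracket [0.503000, 0.592128]
step 2: c = 0.586595, f(c) = 0.000123 > 0 → new bracket [0.503000, 0.586595]

0.58659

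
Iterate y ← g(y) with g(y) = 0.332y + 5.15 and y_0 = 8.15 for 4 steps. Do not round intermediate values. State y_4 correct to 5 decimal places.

7.71493

y_1 = g(8.150000) = 7.855800
y_2 = g(7.855800) = 7.758126
y_3 = g(7.758126) = 7.725698
y_4 = g(7.725698) = 7.714932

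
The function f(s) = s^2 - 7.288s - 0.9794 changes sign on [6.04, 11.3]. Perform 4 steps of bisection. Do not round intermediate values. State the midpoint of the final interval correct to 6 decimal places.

7.519375

f(6.040000) = -8.517320, f(11.300000) = 44.356200 (opposite signs)
step 1: m = 8.670000, f(m) = 11.002540 > 0 → root in [6.040000, 8.670000]
step 2: m = 7.355000, f(m) = -0.486615 < 0 → root in [7.355000, 8.670000]
step 3: m = 8.012500, f(m) = 4.825656 > 0 → root in [7.355000, 8.012500]
step 4: m = 7.683750, f(m) = 2.061444 > 0 → root in [7.355000, 7.683750]
Midpoint of [7.355000, 7.683750] = 7.519375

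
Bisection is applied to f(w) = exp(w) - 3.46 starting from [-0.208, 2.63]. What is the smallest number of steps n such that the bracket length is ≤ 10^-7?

Initial width b − a = 2.63 − -0.208 = 2.838000.
After n steps the width is (b−a)/2^n; need (b−a)/2^n ≤ 10^-7.
So n ≥ log₂(2.838000/10^-7) = log₂(28380000.0000) ≈ 24.7584.
Hence n = 25.

25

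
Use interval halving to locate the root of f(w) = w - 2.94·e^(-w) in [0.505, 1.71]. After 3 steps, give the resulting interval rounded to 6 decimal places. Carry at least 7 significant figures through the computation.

[0.956875, 1.107500]

f(0.505000) = -1.269306, f(1.710000) = 1.178255 (opposite signs)
step 1: m = 1.107500, f(m) = 0.136171 > 0 → root in [0.505000, 1.107500]
step 2: m = 0.806250, f(m) = -0.506546 < 0 → root in [0.806250, 1.107500]
step 3: m = 0.956875, f(m) = -0.172353 < 0 → root in [0.956875, 1.107500]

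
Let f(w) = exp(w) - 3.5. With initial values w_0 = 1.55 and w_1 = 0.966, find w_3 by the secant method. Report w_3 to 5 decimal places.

1.25916

f(w_0) = 1.211470, f(w_1) = -0.872586
w_2 = 0.966000 - (-0.872586)·(0.966000 - 1.550000)/(-0.872586 - (1.211470)) = 1.210519; f(w_2) = -0.144776
w_3 = 1.210519 - (-0.144776)·(1.210519 - 0.966000)/(-0.144776 - (-0.872586)) = 1.259158; f(w_3) = 0.022455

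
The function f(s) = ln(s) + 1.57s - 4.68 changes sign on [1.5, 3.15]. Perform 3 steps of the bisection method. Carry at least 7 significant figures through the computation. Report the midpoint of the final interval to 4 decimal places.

f(1.500000) = -1.919535, f(3.150000) = 1.412902 (opposite signs)
step 1: m = 2.325000, f(m) = -0.186030 < 0 → root in [2.325000, 3.150000]
step 2: m = 2.737500, f(m) = 0.624920 > 0 → root in [2.325000, 2.737500]
step 3: m = 2.531250, f(m) = 0.222776 > 0 → root in [2.325000, 2.531250]
Midpoint of [2.325000, 2.531250] = 2.428125

2.4281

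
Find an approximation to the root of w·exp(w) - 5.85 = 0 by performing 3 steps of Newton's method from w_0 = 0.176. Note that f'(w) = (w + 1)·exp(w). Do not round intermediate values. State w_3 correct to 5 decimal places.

w_0 = 0.176000: f = -5.640131, f' = 1.402307 → w_1 = 0.176000 - (-5.640131)/(1.402307) = 4.198037
w_1 = 4.198037: f = 273.552588, f' = 345.958125 → w_2 = 4.198037 - (273.552588)/(345.958125) = 3.407327
w_2 = 3.407327: f = 96.998253, f' = 133.032694 → w_3 = 3.407327 - (96.998253)/(133.032694) = 2.678196

2.67820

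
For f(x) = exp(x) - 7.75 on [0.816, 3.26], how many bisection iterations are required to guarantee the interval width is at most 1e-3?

12

Initial width b − a = 3.26 − 0.816 = 2.444000.
After n steps the width is (b−a)/2^n; need (b−a)/2^n ≤ 1e-3.
So n ≥ log₂(2.444000/1e-3) = log₂(2444.0000) ≈ 11.2550.
Hence n = 12.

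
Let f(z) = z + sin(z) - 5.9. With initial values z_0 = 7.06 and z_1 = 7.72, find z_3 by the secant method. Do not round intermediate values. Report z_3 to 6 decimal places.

f(z_0) = 1.861011, f(z_1) = 2.811038
z_2 = 7.720000 - (2.811038)·(7.720000 - 7.060000)/(2.811038 - (1.861011)) = 5.767123; f(z_2) = -0.626336
z_3 = 5.767123 - (-0.626336)·(5.767123 - 7.720000)/(-0.626336 - (2.811038)) = 6.122964; f(z_3) = 0.063427

6.122964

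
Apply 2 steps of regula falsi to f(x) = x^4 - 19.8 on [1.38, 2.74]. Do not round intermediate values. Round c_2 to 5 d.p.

f(1.380000) = -16.173261, f(2.740000) = 36.564058
step 1: c = 1.797079, f(c) = -9.370373 < 0 → new bracket [1.797079, 2.740000]
step 2: c = 1.989430, f(c) = -4.135574 < 0 → new bracket [1.989430, 2.740000]

1.98943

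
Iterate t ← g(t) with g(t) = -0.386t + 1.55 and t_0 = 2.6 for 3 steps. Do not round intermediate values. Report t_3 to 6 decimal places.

1.033111

t_1 = g(2.600000) = 0.546400
t_2 = g(0.546400) = 1.339090
t_3 = g(1.339090) = 1.033111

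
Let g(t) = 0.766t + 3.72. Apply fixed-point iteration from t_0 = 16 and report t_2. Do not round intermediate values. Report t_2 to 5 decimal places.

t_1 = g(16.000000) = 15.976000
t_2 = g(15.976000) = 15.957616

15.95762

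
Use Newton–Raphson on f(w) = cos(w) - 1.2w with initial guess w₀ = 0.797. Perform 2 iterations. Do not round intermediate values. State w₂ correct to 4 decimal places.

Newton update: w ← w − f(w)/f'(w).
f'(w) = -sin(w) - 1.2
w_0 = 0.797000: f = -0.257544, f' = -1.915263 → w_1 = 0.797000 - (-0.257544)/(-1.915263) = 0.662531
w_1 = 0.662531: f = -0.006598, f' = -1.815114 → w_2 = 0.662531 - (-0.006598)/(-1.815114) = 0.658895

0.6589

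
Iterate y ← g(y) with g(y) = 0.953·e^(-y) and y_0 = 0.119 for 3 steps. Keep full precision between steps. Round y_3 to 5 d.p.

y_1 = g(0.119000) = 0.846081
y_2 = g(0.846081) = 0.408926
y_3 = g(0.408926) = 0.633138

0.63314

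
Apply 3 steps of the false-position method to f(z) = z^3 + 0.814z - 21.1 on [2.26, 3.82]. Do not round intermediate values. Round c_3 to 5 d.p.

2.65000

f(2.260000) = -7.717184, f(3.820000) = 37.752448
step 1: c = 2.524766, f(c) = -2.950865 < 0 → new bracket [2.524766, 3.820000]
step 2: c = 2.618666, f(c) = -1.011127 < 0 → new bracket [2.618666, 3.820000]
step 3: c = 2.650003, f(c) = -0.333220 < 0 → new bracket [2.650003, 3.820000]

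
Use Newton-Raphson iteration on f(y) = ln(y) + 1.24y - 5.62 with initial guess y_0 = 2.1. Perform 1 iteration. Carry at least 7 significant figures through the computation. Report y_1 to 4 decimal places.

3.4251

f'(y) = 1/y + 1.24
y_0 = 2.100000: f = -2.274063, f' = 1.716190 → y_1 = 2.100000 - (-2.274063)/(1.716190) = 3.425064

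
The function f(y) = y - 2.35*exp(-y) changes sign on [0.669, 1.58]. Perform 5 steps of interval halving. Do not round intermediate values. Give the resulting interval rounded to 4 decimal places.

f(0.669000) = -0.534718, f(1.580000) = 1.095959 (opposite signs)
step 1: m = 1.124500, f(m) = 0.361185 > 0 → root in [0.669000, 1.124500]
step 2: m = 0.896750, f(m) = -0.061799 < 0 → root in [0.896750, 1.124500]
step 3: m = 1.010625, f(m) = 0.155245 > 0 → root in [0.896750, 1.010625]
step 4: m = 0.953688, f(m) = 0.048191 > 0 → root in [0.896750, 0.953688]
step 5: m = 0.925219, f(m) = -0.006426 < 0 → root in [0.925219, 0.953688]

[0.9252, 0.9537]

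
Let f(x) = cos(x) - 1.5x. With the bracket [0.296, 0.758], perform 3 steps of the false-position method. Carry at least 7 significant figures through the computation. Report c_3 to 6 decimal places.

f(0.296000) = 0.512511, f(0.758000) = -0.410788
step 1: c = 0.552450, f(c) = 0.022566 > 0 → new bracket [0.552450, 0.758000]
step 2: c = 0.563154, f(c) = 0.000845 > 0 → new bracket [0.563154, 0.758000]
step 3: c = 0.563554, f(c) = 0.000031 > 0 → new bracket [0.563554, 0.758000]

0.563554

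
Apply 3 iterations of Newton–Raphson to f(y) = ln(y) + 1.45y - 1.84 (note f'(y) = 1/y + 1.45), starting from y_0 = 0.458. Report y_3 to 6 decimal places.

1.164142

y_0 = 0.458000: f = -1.956786, f' = 3.633406 → y_1 = 0.458000 - (-1.956786)/(3.633406) = 0.996554
y_1 = 0.996554: f = -0.398448, f' = 2.453458 → y_2 = 0.996554 - (-0.398448)/(2.453458) = 1.158957
y_2 = 1.158957: f = -0.011992, f' = 2.312845 → y_3 = 1.158957 - (-0.011992)/(2.312845) = 1.164142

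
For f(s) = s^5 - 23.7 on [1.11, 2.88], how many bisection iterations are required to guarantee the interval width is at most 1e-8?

Initial width b − a = 2.88 − 1.11 = 1.770000.
After n steps the width is (b−a)/2^n; need (b−a)/2^n ≤ 1e-8.
So n ≥ log₂(1.770000/1e-8) = log₂(177000000.0000) ≈ 27.3992.
Hence n = 28.

28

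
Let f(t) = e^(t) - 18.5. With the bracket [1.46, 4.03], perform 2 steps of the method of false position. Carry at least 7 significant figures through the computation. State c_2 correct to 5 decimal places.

f(1.460000) = -14.194040, f(4.030000) = 37.760911
step 1: c = 2.162121, f(c) = -9.810448 < 0 → new bracket [2.162121, 4.030000]
step 2: c = 2.547326, f(c) = -5.727091 < 0 → new bracket [2.547326, 4.030000]

2.54733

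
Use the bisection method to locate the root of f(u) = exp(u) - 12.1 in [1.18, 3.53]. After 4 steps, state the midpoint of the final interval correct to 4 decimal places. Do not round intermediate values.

2.4284

f(1.180000) = -8.845626, f(3.530000) = 22.023968 (opposite signs)
step 1: m = 2.355000, f(m) = -1.561871 < 0 → root in [2.355000, 3.530000]
step 2: m = 2.942500, f(m) = 6.863195 > 0 → root in [2.355000, 2.942500]
step 3: m = 2.648750, f(m) = 2.036357 > 0 → root in [2.355000, 2.648750]
step 4: m = 2.501875, f(m) = 0.105358 > 0 → root in [2.355000, 2.501875]
Midpoint of [2.355000, 2.501875] = 2.428438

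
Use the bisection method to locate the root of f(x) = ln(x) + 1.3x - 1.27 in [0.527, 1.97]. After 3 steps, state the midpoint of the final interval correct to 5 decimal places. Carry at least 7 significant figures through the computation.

f(0.527000) = -1.225455, f(1.970000) = 1.969034 (opposite signs)
step 1: m = 1.248500, f(m) = 0.574993 > 0 → root in [0.527000, 1.248500]
step 2: m = 0.887750, f(m) = -0.234990 < 0 → root in [0.887750, 1.248500]
step 3: m = 1.068125, f(m) = 0.184467 > 0 → root in [0.887750, 1.068125]
Midpoint of [0.887750, 1.068125] = 0.977938

0.97794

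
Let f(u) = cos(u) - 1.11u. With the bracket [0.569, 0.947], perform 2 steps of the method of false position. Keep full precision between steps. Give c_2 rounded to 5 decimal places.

0.69274

False-position update: c = (a·f(b) − b·f(a))/(f(b) − f(a)); replace the endpoint whose sign matches f(c).
f(0.569000) = 0.210850, f(0.947000) = -0.467049
step 1: c = 0.686571, f(c) = 0.011330 > 0 → new bracket [0.686571, 0.947000]
step 2: c = 0.692739, f(c) = 0.000559 > 0 → new bracket [0.692739, 0.947000]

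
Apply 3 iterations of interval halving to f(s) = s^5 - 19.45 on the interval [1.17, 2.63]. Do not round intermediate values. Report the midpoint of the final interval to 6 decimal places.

1.808750

f(1.170000) = -17.257552, f(2.630000) = 106.378420 (opposite signs)
step 1: m = 1.900000, f(m) = 5.310990 > 0 → root in [1.170000, 1.900000]
step 2: m = 1.535000, f(m) = -10.927993 < 0 → root in [1.535000, 1.900000]
step 3: m = 1.717500, f(m) = -4.505420 < 0 → root in [1.717500, 1.900000]
Midpoint of [1.717500, 1.900000] = 1.808750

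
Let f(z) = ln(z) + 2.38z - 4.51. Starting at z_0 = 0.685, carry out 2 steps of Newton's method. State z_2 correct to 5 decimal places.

f'(z) = 1/z + 2.38
z_0 = 0.685000: f = -3.258036, f' = 3.839854 → z_1 = 0.685000 - (-3.258036)/(3.839854) = 1.533479
z_1 = 1.533479: f = -0.432780, f' = 3.032112 → z_2 = 1.533479 - (-0.432780)/(3.032112) = 1.676212

1.67621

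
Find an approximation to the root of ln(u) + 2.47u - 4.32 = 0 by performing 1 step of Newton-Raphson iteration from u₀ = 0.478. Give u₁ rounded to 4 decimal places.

f'(u) = 1/u + 2.47
u_0 = 0.478000: f = -3.877485, f' = 4.562050 → u_1 = 0.478000 - (-3.877485)/(4.562050) = 1.327943

1.3279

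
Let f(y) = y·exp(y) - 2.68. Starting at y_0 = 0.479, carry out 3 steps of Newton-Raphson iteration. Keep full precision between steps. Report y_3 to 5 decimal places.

0.99486

f'(y) = (y + 1)·exp(y)
y_0 = 0.479000: f = -1.906674, f' = 2.387785 → y_1 = 0.479000 - (-1.906674)/(2.387785) = 1.277512
y_1 = 1.277512: f = 1.903330, f' = 8.171031 → y_2 = 1.277512 - (1.903330)/(8.171031) = 1.044575
y_2 = 1.044575: f = 0.288883, f' = 5.811074 → y_3 = 1.044575 - (0.288883)/(5.811074) = 0.994863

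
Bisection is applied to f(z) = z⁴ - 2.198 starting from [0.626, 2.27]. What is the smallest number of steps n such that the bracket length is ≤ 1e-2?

8

Initial width b − a = 2.27 − 0.626 = 1.644000.
After n steps the width is (b−a)/2^n; need (b−a)/2^n ≤ 1e-2.
So n ≥ log₂(1.644000/1e-2) = log₂(164.4000) ≈ 7.3611.
Hence n = 8.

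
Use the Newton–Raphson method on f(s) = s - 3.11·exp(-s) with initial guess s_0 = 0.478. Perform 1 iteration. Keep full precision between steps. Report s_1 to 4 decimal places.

Newton update: s ← s − f(s)/f'(s).
f'(s) = 1 + 3.11·exp(-s)
s_0 = 0.478000: f = -1.450269, f' = 2.928269 → s_1 = 0.478000 - (-1.450269)/(2.928269) = 0.973265

0.9733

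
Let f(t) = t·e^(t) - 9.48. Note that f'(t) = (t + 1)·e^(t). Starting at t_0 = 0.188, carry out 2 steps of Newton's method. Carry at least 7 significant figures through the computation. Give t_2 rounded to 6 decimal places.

t_0 = 0.188000: f = -9.253115, f' = 1.433718 → t_1 = 0.188000 - (-9.253115)/(1.433718) = 6.641929
t_1 = 6.641929: f = 5082.037573, f' = 5858.089712 → t_2 = 6.641929 - (5082.037573)/(5858.089712) = 5.774404

5.774404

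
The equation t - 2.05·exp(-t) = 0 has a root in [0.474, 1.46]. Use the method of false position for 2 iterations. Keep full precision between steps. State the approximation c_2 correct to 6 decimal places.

f(0.474000) = -0.802140, f(1.460000) = 0.983916
step 1: c = 0.916825, f(c) = 0.097263 > 0 → new bracket [0.474000, 0.916825]
step 2: c = 0.868937, f(c) = 0.009173 > 0 → new bracket [0.474000, 0.868937]

0.868937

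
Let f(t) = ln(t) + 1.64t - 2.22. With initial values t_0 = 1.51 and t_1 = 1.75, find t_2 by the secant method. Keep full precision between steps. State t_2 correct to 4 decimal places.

1.2135

f(t_0) = 0.668510, f(t_1) = 1.209616
t_2 = 1.750000 - (1.209616)·(1.750000 - 1.510000)/(1.209616 - (0.668510)) = 1.213492; f(t_2) = -0.036371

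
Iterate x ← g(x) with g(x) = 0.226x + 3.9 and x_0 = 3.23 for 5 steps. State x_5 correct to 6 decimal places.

x_1 = g(3.230000) = 4.629980
x_2 = g(4.629980) = 4.946375
x_3 = g(4.946375) = 5.017881
x_4 = g(5.017881) = 5.034041
x_5 = g(5.034041) = 5.037693

5.037693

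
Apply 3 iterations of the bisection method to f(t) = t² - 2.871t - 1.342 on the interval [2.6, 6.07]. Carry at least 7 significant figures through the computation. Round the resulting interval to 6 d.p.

f(2.600000) = -2.046600, f(6.070000) = 18.075930 (opposite signs)
step 1: m = 4.335000, f(m) = 5.004440 > 0 → root in [2.600000, 4.335000]
step 2: m = 3.467500, f(m) = 0.726364 > 0 → root in [2.600000, 3.467500]
step 3: m = 3.033750, f(m) = -0.848257 < 0 → root in [3.033750, 3.467500]

[3.033750, 3.467500]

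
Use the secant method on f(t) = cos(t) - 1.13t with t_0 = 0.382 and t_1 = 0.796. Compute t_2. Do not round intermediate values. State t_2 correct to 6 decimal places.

0.677117

f(t_0) = 0.496261, f(t_1) = -0.199909
t_2 = 0.796000 - (-0.199909)·(0.796000 - 0.382000)/(-0.199909 - (0.496261)) = 0.677117; f(t_2) = 0.014239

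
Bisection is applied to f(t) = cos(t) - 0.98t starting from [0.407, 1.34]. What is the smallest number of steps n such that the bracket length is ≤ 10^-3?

10

Initial width b − a = 1.34 − 0.407 = 0.933000.
After n steps the width is (b−a)/2^n; need (b−a)/2^n ≤ 10^-3.
So n ≥ log₂(0.933000/10^-3) = log₂(933.0000) ≈ 9.8657.
Hence n = 10.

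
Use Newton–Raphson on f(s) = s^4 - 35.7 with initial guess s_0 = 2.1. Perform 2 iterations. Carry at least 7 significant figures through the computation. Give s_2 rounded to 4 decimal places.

Newton update: s ← s − f(s)/f'(s).
f'(s) = 4s^3
s_0 = 2.100000: f = -16.251900, f' = 37.044000 → s_1 = 2.100000 - (-16.251900)/(37.044000) = 2.538719
s_1 = 2.538719: f = 5.839227, f' = 65.449118 → s_2 = 2.538719 - (5.839227)/(65.449118) = 2.449501

2.4495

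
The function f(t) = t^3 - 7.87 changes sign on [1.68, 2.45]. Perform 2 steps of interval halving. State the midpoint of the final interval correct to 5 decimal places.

f(1.680000) = -3.128368, f(2.450000) = 6.836125 (opposite signs)
step 1: m = 2.065000, f(m) = 0.935625 > 0 → root in [1.680000, 2.065000]
step 2: m = 1.872500, f(m) = -1.304535 < 0 → root in [1.872500, 2.065000]
Midpoint of [1.872500, 2.065000] = 1.968750

1.96875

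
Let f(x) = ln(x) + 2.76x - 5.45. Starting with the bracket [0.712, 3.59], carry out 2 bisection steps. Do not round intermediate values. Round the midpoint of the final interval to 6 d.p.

f(0.712000) = -3.824557, f(3.590000) = 5.736552 (opposite signs)
step 1: m = 2.151000, f(m) = 1.252693 > 0 → root in [0.712000, 2.151000]
step 2: m = 1.431500, f(m) = -1.140337 < 0 → root in [1.431500, 2.151000]
Midpoint of [1.431500, 2.151000] = 1.791250

1.791250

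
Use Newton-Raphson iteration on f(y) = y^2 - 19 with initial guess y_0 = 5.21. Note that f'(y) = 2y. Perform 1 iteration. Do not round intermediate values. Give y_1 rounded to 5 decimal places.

y_0 = 5.210000: f = 8.144100, f' = 10.420000 → y_1 = 5.210000 - (8.144100)/(10.420000) = 4.428417

4.42842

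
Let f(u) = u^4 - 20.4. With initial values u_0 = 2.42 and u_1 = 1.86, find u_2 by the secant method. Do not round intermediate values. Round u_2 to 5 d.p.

f(u_0) = 13.897421, f(u_1) = -8.431168
u_2 = 1.860000 - (-8.431168)·(1.860000 - 2.420000)/(-8.431168 - (13.897421)) = 2.071453; f(u_2) = -1.988016

2.07145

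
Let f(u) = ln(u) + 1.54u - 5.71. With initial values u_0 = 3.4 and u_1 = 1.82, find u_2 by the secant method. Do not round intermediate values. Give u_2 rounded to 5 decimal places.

f(u_0) = 0.749775, f(u_1) = -2.308363
u_2 = 1.820000 - (-2.308363)·(1.820000 - 3.400000)/(-2.308363 - (0.749775)) = 3.012625; f(u_2) = 0.032255

3.01263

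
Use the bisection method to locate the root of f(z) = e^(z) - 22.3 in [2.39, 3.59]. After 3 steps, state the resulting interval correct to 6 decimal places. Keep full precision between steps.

[2.990000, 3.140000]

f(2.390000) = -11.386506, f(3.590000) = 13.934076 (opposite signs)
step 1: m = 2.990000, f(m) = -2.414318 < 0 → root in [2.990000, 3.590000]
step 2: m = 3.290000, f(m) = 4.542864 > 0 → root in [2.990000, 3.290000]
step 3: m = 3.140000, f(m) = 0.803867 > 0 → root in [2.990000, 3.140000]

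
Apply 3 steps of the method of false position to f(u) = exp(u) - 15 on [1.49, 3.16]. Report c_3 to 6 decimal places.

False-position update: c = (a·f(b) − b·f(a))/(f(b) − f(a)); replace the endpoint whose sign matches f(c).
f(1.490000) = -10.562904, f(3.160000) = 8.570596
step 1: c = 2.411946, f(c) = -3.844353 < 0 → new bracket [2.411946, 3.160000]
step 2: c = 2.643585, f(c) = -0.936474 < 0 → new bracket [2.643585, 3.160000]
step 3: c = 2.694453, f(c) = -0.202577 < 0 → new bracket [2.694453, 3.160000]

2.694453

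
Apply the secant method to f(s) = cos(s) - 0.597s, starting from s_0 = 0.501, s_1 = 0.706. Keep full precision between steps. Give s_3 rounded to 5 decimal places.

f(s_0) = 0.578006, f(s_1) = 0.339481
s_2 = 0.706000 - (0.339481)·(0.706000 - 0.501000)/(0.339481 - (0.578006)) = 0.997767; f(s_2) = -0.053487
s_3 = 0.997767 - (-0.053487)·(0.997767 - 0.706000)/(-0.053487 - (0.339481)) = 0.958055; f(s_3) = 0.003154

0.95805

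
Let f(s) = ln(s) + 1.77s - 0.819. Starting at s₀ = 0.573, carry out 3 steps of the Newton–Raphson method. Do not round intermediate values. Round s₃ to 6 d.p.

0.680328

Newton update: s ← s − f(s)/f'(s).
f'(s) = 1/s + 1.77
s_0 = 0.573000: f = -0.361660, f' = 3.515201 → s_1 = 0.573000 - (-0.361660)/(3.515201) = 0.675884
s_1 = 0.675884: f = -0.014418, f' = 3.249543 → s_2 = 0.675884 - (-0.014418)/(3.249543) = 0.680321
s_2 = 0.680321: f = -0.000021, f' = 3.239894 → s_3 = 0.680321 - (-0.000021)/(3.239894) = 0.680328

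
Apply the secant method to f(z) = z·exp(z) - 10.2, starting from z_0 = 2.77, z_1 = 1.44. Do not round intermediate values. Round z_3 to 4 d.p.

Secant update: z_(k+1) = z_k − f(z_k)·(z_k − z_(k-1))/(f(z_k) − f(z_(k-1))).
f(z_0) = 34.005416, f(z_1) = -4.122198
z_2 = 1.440000 - (-4.122198)·(1.440000 - 2.770000)/(-4.122198 - (34.005416)) = 1.583794; f(z_2) = -2.481521
z_3 = 1.583794 - (-2.481521)·(1.583794 - 1.440000)/(-2.481521 - (-4.122198)) = 1.801282; f(z_3) = 0.711105

1.8013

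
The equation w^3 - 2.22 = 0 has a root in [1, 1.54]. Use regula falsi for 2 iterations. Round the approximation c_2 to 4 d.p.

f(1.000000) = -1.220000, f(1.540000) = 1.432264
step 1: c = 1.248392, f(c) = -0.274405 < 0 → new bracket [1.248392, 1.540000]
step 2: c = 1.295278, f(c) = -0.046856 < 0 → new bracket [1.295278, 1.540000]

1.2953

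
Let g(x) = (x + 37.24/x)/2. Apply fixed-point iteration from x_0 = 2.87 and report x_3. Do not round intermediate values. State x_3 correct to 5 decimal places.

x_1 = g(2.870000) = 7.922805
x_2 = g(7.922805) = 6.311580
x_3 = g(6.311580) = 6.105923

6.10592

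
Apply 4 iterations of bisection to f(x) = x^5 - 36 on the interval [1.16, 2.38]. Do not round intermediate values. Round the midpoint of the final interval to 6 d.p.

f(1.160000) = -33.899658, f(2.380000) = 40.363317 (opposite signs)
step 1: m = 1.770000, f(m) = -18.627340 < 0 → root in [1.770000, 2.380000]
step 2: m = 2.075000, f(m) = 2.467194 > 0 → root in [1.770000, 2.075000]
step 3: m = 1.922500, f(m) = -9.737761 < 0 → root in [1.922500, 2.075000]
step 4: m = 1.998750, f(m) = -4.099875 < 0 → root in [1.998750, 2.075000]
Midpoint of [1.998750, 2.075000] = 2.036875

2.036875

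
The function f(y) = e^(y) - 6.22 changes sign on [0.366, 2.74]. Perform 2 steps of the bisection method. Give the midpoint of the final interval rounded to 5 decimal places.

f(0.366000) = -4.778045, f(2.740000) = 9.266985 (opposite signs)
step 1: m = 1.553000, f(m) = -1.494374 < 0 → root in [1.553000, 2.740000]
step 2: m = 2.146500, f(m) = 2.334864 > 0 → root in [1.553000, 2.146500]
Midpoint of [1.553000, 2.146500] = 1.849750

1.84975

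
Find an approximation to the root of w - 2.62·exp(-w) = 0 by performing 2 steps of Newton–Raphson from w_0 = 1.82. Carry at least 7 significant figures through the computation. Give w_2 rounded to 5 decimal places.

0.97662

Newton update: w ← w − f(w)/f'(w).
f'(w) = 1 + 2.62·exp(-w)
w_0 = 1.820000: f = 1.395493, f' = 1.424507 → w_1 = 1.820000 - (1.395493)/(1.424507) = 0.840368
w_1 = 0.840368: f = -0.290297, f' = 2.130665 → w_2 = 0.840368 - (-0.290297)/(2.130665) = 0.976615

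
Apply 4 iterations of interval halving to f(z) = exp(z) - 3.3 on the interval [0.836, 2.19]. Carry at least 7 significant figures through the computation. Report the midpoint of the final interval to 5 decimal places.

1.21681

f(0.836000) = -0.992880, f(2.190000) = 5.635213 (opposite signs)
step 1: m = 1.513000, f(m) = 1.240331 > 0 → root in [0.836000, 1.513000]
step 2: m = 1.174500, f(m) = -0.063476 < 0 → root in [1.174500, 1.513000]
step 3: m = 1.343750, f(m) = 0.533392 > 0 → root in [1.174500, 1.343750]
step 4: m = 1.259125, f(m) = 0.222338 > 0 → root in [1.174500, 1.259125]
Midpoint of [1.174500, 1.259125] = 1.216813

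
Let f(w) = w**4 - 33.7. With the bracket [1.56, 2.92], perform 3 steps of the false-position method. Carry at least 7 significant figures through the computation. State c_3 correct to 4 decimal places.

2.3870

f(1.560000) = -27.777591, f(2.920000) = 38.999497
step 1: c = 2.125726, f(c) = -13.281257 < 0 → new bracket [2.125726, 2.920000]
step 2: c = 2.327501, f(c) = -4.353283 < 0 → new bracket [2.327501, 2.920000]
step 3: c = 2.386997, f(c) = -1.235592 < 0 → new bracket [2.386997, 2.920000]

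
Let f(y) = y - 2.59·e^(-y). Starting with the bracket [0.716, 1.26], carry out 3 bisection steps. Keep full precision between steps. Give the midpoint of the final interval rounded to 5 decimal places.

0.95400

f(0.716000) = -0.549741, f(1.260000) = 0.525336 (opposite signs)
step 1: m = 0.988000, f(m) = 0.023690 > 0 → root in [0.716000, 0.988000]
step 2: m = 0.852000, f(m) = -0.252793 < 0 → root in [0.852000, 0.988000]
step 3: m = 0.920000, f(m) = -0.112164 < 0 → root in [0.920000, 0.988000]
Midpoint of [0.920000, 0.988000] = 0.954000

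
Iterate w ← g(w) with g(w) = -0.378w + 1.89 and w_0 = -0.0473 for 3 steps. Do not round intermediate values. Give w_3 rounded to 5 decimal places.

w_1 = g(-0.047300) = 1.907879
w_2 = g(1.907879) = 1.168822
w_3 = g(1.168822) = 1.448185

1.44819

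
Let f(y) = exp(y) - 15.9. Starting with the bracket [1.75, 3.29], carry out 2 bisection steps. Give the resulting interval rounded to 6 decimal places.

[2.520000, 2.905000]

f(1.750000) = -10.145397, f(3.290000) = 10.942864 (opposite signs)
step 1: m = 2.520000, f(m) = -3.471403 < 0 → root in [2.520000, 3.290000]
step 2: m = 2.905000, f(m) = 2.365244 > 0 → root in [2.520000, 2.905000]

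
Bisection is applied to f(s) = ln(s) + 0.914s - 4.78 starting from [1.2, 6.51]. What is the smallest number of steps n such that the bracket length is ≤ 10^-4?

Initial width b − a = 6.51 − 1.2 = 5.310000.
After n steps the width is (b−a)/2^n; need (b−a)/2^n ≤ 10^-4.
So n ≥ log₂(5.310000/10^-4) = log₂(53100.0000) ≈ 15.6964.
Hence n = 16.

16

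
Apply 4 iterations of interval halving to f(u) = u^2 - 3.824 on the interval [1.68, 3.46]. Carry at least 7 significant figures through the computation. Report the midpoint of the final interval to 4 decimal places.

1.9581

f(1.680000) = -1.001600, f(3.460000) = 8.147600 (opposite signs)
step 1: m = 2.570000, f(m) = 2.780900 > 0 → root in [1.680000, 2.570000]
step 2: m = 2.125000, f(m) = 0.691625 > 0 → root in [1.680000, 2.125000]
step 3: m = 1.902500, f(m) = -0.204494 < 0 → root in [1.902500, 2.125000]
step 4: m = 2.013750, f(m) = 0.231189 > 0 → root in [1.902500, 2.013750]
Midpoint of [1.902500, 2.013750] = 1.958125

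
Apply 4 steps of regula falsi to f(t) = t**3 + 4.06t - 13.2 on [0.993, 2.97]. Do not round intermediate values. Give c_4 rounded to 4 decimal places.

f(0.993000) = -8.189273, f(2.970000) = 25.056273
step 1: c = 1.479988, f(c) = -3.949532 < 0 → new bracket [1.479988, 2.970000]
step 2: c = 1.682874, f(c) = -1.601529 < 0 → new bracket [1.682874, 2.970000]
step 3: c = 1.760201, f(c) = -0.599945 < 0 → new bracket [1.760201, 2.970000]
step 4: c = 1.788491, f(c) = -0.217886 < 0 → new bracket [1.788491, 2.970000]

1.7885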